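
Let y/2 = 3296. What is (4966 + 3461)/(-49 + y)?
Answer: 2809/2181 ≈ 1.2879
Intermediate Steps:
y = 6592 (y = 2*3296 = 6592)
(4966 + 3461)/(-49 + y) = (4966 + 3461)/(-49 + 6592) = 8427/6543 = 8427*(1/6543) = 2809/2181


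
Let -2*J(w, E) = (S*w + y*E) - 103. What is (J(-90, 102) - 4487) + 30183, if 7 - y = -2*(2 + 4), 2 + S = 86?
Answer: 57117/2 ≈ 28559.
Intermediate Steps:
S = 84 (S = -2 + 86 = 84)
y = 19 (y = 7 - (-2)*(2 + 4) = 7 - (-2)*6 = 7 - 1*(-12) = 7 + 12 = 19)
J(w, E) = 103/2 - 42*w - 19*E/2 (J(w, E) = -((84*w + 19*E) - 103)/2 = -((19*E + 84*w) - 103)/2 = -(-103 + 19*E + 84*w)/2 = 103/2 - 42*w - 19*E/2)
(J(-90, 102) - 4487) + 30183 = ((103/2 - 42*(-90) - 19/2*102) - 4487) + 30183 = ((103/2 + 3780 - 969) - 4487) + 30183 = (5725/2 - 4487) + 30183 = -3249/2 + 30183 = 57117/2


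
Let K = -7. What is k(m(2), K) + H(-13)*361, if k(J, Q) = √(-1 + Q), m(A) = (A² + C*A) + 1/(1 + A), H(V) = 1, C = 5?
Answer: 361 + 2*I*√2 ≈ 361.0 + 2.8284*I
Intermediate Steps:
m(A) = A² + 1/(1 + A) + 5*A (m(A) = (A² + 5*A) + 1/(1 + A) = A² + 1/(1 + A) + 5*A)
k(m(2), K) + H(-13)*361 = √(-1 - 7) + 1*361 = √(-8) + 361 = 2*I*√2 + 361 = 361 + 2*I*√2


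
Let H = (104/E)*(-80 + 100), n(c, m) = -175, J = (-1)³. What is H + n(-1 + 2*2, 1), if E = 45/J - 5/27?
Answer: -13483/61 ≈ -221.03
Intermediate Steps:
J = -1
E = -1220/27 (E = 45/(-1) - 5/27 = 45*(-1) - 5*1/27 = -45 - 5/27 = -1220/27 ≈ -45.185)
H = -2808/61 (H = (104/(-1220/27))*(-80 + 100) = (104*(-27/1220))*20 = -702/305*20 = -2808/61 ≈ -46.033)
H + n(-1 + 2*2, 1) = -2808/61 - 175 = -13483/61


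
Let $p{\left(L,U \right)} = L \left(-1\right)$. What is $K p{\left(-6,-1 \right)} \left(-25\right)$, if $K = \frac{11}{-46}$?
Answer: $\frac{825}{23} \approx 35.87$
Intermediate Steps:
$K = - \frac{11}{46}$ ($K = 11 \left(- \frac{1}{46}\right) = - \frac{11}{46} \approx -0.23913$)
$p{\left(L,U \right)} = - L$
$K p{\left(-6,-1 \right)} \left(-25\right) = - \frac{11 \left(\left(-1\right) \left(-6\right)\right)}{46} \left(-25\right) = \left(- \frac{11}{46}\right) 6 \left(-25\right) = \left(- \frac{33}{23}\right) \left(-25\right) = \frac{825}{23}$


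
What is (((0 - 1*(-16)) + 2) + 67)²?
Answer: 7225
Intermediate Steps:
(((0 - 1*(-16)) + 2) + 67)² = (((0 + 16) + 2) + 67)² = ((16 + 2) + 67)² = (18 + 67)² = 85² = 7225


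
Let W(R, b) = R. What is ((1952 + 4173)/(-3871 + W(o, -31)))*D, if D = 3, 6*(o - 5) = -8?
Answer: -55125/11602 ≈ -4.7513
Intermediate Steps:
o = 11/3 (o = 5 + (⅙)*(-8) = 5 - 4/3 = 11/3 ≈ 3.6667)
((1952 + 4173)/(-3871 + W(o, -31)))*D = ((1952 + 4173)/(-3871 + 11/3))*3 = (6125/(-11602/3))*3 = (6125*(-3/11602))*3 = -18375/11602*3 = -55125/11602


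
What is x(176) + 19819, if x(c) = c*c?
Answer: 50795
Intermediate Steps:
x(c) = c**2
x(176) + 19819 = 176**2 + 19819 = 30976 + 19819 = 50795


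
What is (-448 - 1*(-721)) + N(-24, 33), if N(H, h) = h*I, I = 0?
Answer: 273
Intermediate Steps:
N(H, h) = 0 (N(H, h) = h*0 = 0)
(-448 - 1*(-721)) + N(-24, 33) = (-448 - 1*(-721)) + 0 = (-448 + 721) + 0 = 273 + 0 = 273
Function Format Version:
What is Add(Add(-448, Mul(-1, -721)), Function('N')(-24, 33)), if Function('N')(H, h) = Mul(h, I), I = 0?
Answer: 273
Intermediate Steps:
Function('N')(H, h) = 0 (Function('N')(H, h) = Mul(h, 0) = 0)
Add(Add(-448, Mul(-1, -721)), Function('N')(-24, 33)) = Add(Add(-448, Mul(-1, -721)), 0) = Add(Add(-448, 721), 0) = Add(273, 0) = 273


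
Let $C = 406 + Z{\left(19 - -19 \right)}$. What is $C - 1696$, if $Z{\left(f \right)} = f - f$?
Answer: $-1290$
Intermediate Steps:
$Z{\left(f \right)} = 0$
$C = 406$ ($C = 406 + 0 = 406$)
$C - 1696 = 406 - 1696 = -1290$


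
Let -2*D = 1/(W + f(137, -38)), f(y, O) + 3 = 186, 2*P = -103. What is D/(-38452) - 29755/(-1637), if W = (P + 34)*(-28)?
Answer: 1540011445597/84725213704 ≈ 18.177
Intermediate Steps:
P = -103/2 (P = (½)*(-103) = -103/2 ≈ -51.500)
f(y, O) = 183 (f(y, O) = -3 + 186 = 183)
W = 490 (W = (-103/2 + 34)*(-28) = -35/2*(-28) = 490)
D = -1/1346 (D = -1/(2*(490 + 183)) = -½/673 = -½*1/673 = -1/1346 ≈ -0.00074294)
D/(-38452) - 29755/(-1637) = -1/1346/(-38452) - 29755/(-1637) = -1/1346*(-1/38452) - 29755*(-1/1637) = 1/51756392 + 29755/1637 = 1540011445597/84725213704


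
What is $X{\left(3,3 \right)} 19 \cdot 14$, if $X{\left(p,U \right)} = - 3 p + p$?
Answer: $-1596$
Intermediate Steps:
$X{\left(p,U \right)} = - 2 p$
$X{\left(3,3 \right)} 19 \cdot 14 = \left(-2\right) 3 \cdot 19 \cdot 14 = \left(-6\right) 19 \cdot 14 = \left(-114\right) 14 = -1596$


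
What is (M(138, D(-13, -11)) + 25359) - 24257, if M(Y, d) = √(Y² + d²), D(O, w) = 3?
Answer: 1102 + 3*√2117 ≈ 1240.0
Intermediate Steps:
(M(138, D(-13, -11)) + 25359) - 24257 = (√(138² + 3²) + 25359) - 24257 = (√(19044 + 9) + 25359) - 24257 = (√19053 + 25359) - 24257 = (3*√2117 + 25359) - 24257 = (25359 + 3*√2117) - 24257 = 1102 + 3*√2117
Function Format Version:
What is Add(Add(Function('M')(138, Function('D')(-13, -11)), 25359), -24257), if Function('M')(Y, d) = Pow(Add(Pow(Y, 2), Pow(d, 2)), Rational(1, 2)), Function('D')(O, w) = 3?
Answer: Add(1102, Mul(3, Pow(2117, Rational(1, 2)))) ≈ 1240.0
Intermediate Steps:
Add(Add(Function('M')(138, Function('D')(-13, -11)), 25359), -24257) = Add(Add(Pow(Add(Pow(138, 2), Pow(3, 2)), Rational(1, 2)), 25359), -24257) = Add(Add(Pow(Add(19044, 9), Rational(1, 2)), 25359), -24257) = Add(Add(Pow(19053, Rational(1, 2)), 25359), -24257) = Add(Add(Mul(3, Pow(2117, Rational(1, 2))), 25359), -24257) = Add(Add(25359, Mul(3, Pow(2117, Rational(1, 2)))), -24257) = Add(1102, Mul(3, Pow(2117, Rational(1, 2))))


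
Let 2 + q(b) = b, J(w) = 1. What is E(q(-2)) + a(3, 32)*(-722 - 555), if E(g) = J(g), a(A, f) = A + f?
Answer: -44694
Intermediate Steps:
q(b) = -2 + b
E(g) = 1
E(q(-2)) + a(3, 32)*(-722 - 555) = 1 + (3 + 32)*(-722 - 555) = 1 + 35*(-1277) = 1 - 44695 = -44694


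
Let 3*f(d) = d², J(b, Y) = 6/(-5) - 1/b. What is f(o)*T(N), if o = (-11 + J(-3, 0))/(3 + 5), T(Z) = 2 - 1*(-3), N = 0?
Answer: 7921/2160 ≈ 3.6671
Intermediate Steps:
J(b, Y) = -6/5 - 1/b (J(b, Y) = 6*(-⅕) - 1/b = -6/5 - 1/b)
T(Z) = 5 (T(Z) = 2 + 3 = 5)
o = -89/60 (o = (-11 + (-6/5 - 1/(-3)))/(3 + 5) = (-11 + (-6/5 - 1*(-⅓)))/8 = (-11 + (-6/5 + ⅓))*(⅛) = (-11 - 13/15)*(⅛) = -178/15*⅛ = -89/60 ≈ -1.4833)
f(d) = d²/3
f(o)*T(N) = ((-89/60)²/3)*5 = ((⅓)*(7921/3600))*5 = (7921/10800)*5 = 7921/2160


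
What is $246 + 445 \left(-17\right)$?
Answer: $-7319$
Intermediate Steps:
$246 + 445 \left(-17\right) = 246 - 7565 = -7319$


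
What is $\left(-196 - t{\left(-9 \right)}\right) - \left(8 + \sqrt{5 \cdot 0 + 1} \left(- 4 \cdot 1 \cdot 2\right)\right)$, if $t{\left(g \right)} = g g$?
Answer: $-277$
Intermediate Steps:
$t{\left(g \right)} = g^{2}$
$\left(-196 - t{\left(-9 \right)}\right) - \left(8 + \sqrt{5 \cdot 0 + 1} \left(- 4 \cdot 1 \cdot 2\right)\right) = \left(-196 - \left(-9\right)^{2}\right) - \left(8 + \sqrt{5 \cdot 0 + 1} \left(- 4 \cdot 1 \cdot 2\right)\right) = \left(-196 - 81\right) - \left(8 + \sqrt{0 + 1} \left(\left(-4\right) 2\right)\right) = \left(-196 - 81\right) - \left(8 + \sqrt{1} \left(-8\right)\right) = -277 - \left(8 + 1 \left(-8\right)\right) = -277 - \left(8 - 8\right) = -277 - 0 = -277 + 0 = -277$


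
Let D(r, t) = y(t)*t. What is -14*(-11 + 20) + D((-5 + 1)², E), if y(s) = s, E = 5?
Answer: -101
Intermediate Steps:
D(r, t) = t² (D(r, t) = t*t = t²)
-14*(-11 + 20) + D((-5 + 1)², E) = -14*(-11 + 20) + 5² = -14*9 + 25 = -126 + 25 = -101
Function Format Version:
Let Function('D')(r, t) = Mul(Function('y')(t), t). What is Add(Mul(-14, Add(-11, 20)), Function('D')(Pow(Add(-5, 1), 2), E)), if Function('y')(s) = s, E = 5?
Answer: -101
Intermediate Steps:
Function('D')(r, t) = Pow(t, 2) (Function('D')(r, t) = Mul(t, t) = Pow(t, 2))
Add(Mul(-14, Add(-11, 20)), Function('D')(Pow(Add(-5, 1), 2), E)) = Add(Mul(-14, Add(-11, 20)), Pow(5, 2)) = Add(Mul(-14, 9), 25) = Add(-126, 25) = -101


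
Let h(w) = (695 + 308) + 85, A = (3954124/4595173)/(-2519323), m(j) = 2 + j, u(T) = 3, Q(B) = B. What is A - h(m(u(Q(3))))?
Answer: -12595476834286476/11576725027879 ≈ -1088.0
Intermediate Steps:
A = -3954124/11576725027879 (A = (3954124*(1/4595173))*(-1/2519323) = (3954124/4595173)*(-1/2519323) = -3954124/11576725027879 ≈ -3.4156e-7)
h(w) = 1088 (h(w) = 1003 + 85 = 1088)
A - h(m(u(Q(3)))) = -3954124/11576725027879 - 1*1088 = -3954124/11576725027879 - 1088 = -12595476834286476/11576725027879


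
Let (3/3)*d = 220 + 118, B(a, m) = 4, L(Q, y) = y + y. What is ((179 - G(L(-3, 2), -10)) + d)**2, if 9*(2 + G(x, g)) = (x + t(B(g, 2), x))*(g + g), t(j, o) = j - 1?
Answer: 23145721/81 ≈ 2.8575e+5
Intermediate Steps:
L(Q, y) = 2*y
t(j, o) = -1 + j
G(x, g) = -2 + 2*g*(3 + x)/9 (G(x, g) = -2 + ((x + (-1 + 4))*(g + g))/9 = -2 + ((x + 3)*(2*g))/9 = -2 + ((3 + x)*(2*g))/9 = -2 + (2*g*(3 + x))/9 = -2 + 2*g*(3 + x)/9)
d = 338 (d = 220 + 118 = 338)
((179 - G(L(-3, 2), -10)) + d)**2 = ((179 - (-2 + (2/3)*(-10) + (2/9)*(-10)*(2*2))) + 338)**2 = ((179 - (-2 - 20/3 + (2/9)*(-10)*4)) + 338)**2 = ((179 - (-2 - 20/3 - 80/9)) + 338)**2 = ((179 - 1*(-158/9)) + 338)**2 = ((179 + 158/9) + 338)**2 = (1769/9 + 338)**2 = (4811/9)**2 = 23145721/81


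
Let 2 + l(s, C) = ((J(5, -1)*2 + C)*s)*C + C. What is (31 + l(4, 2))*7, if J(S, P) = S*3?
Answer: 2009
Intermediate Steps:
J(S, P) = 3*S
l(s, C) = -2 + C + C*s*(30 + C) (l(s, C) = -2 + ((((3*5)*2 + C)*s)*C + C) = -2 + (((15*2 + C)*s)*C + C) = -2 + (((30 + C)*s)*C + C) = -2 + ((s*(30 + C))*C + C) = -2 + (C*s*(30 + C) + C) = -2 + (C + C*s*(30 + C)) = -2 + C + C*s*(30 + C))
(31 + l(4, 2))*7 = (31 + (-2 + 2 + 4*2**2 + 30*2*4))*7 = (31 + (-2 + 2 + 4*4 + 240))*7 = (31 + (-2 + 2 + 16 + 240))*7 = (31 + 256)*7 = 287*7 = 2009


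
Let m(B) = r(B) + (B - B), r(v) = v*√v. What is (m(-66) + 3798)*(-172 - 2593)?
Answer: -10501470 + 182490*I*√66 ≈ -1.0501e+7 + 1.4826e+6*I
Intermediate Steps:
r(v) = v^(3/2)
m(B) = B^(3/2) (m(B) = B^(3/2) + (B - B) = B^(3/2) + 0 = B^(3/2))
(m(-66) + 3798)*(-172 - 2593) = ((-66)^(3/2) + 3798)*(-172 - 2593) = (-66*I*√66 + 3798)*(-2765) = (3798 - 66*I*√66)*(-2765) = -10501470 + 182490*I*√66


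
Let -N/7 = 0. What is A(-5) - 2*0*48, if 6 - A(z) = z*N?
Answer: 6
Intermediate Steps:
N = 0 (N = -7*0 = 0)
A(z) = 6 (A(z) = 6 - z*0 = 6 - 1*0 = 6 + 0 = 6)
A(-5) - 2*0*48 = 6 - 2*0*48 = 6 + 0*48 = 6 + 0 = 6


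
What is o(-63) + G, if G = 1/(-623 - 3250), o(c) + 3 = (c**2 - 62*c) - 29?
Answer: 30375938/3873 ≈ 7843.0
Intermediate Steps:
o(c) = -32 + c**2 - 62*c (o(c) = -3 + ((c**2 - 62*c) - 29) = -3 + (-29 + c**2 - 62*c) = -32 + c**2 - 62*c)
G = -1/3873 (G = 1/(-3873) = -1/3873 ≈ -0.00025820)
o(-63) + G = (-32 + (-63)**2 - 62*(-63)) - 1/3873 = (-32 + 3969 + 3906) - 1/3873 = 7843 - 1/3873 = 30375938/3873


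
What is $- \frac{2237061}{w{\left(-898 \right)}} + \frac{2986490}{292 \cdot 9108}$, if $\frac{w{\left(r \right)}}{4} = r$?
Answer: $\frac{186258491743}{298532916} \approx 623.91$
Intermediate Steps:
$w{\left(r \right)} = 4 r$
$- \frac{2237061}{w{\left(-898 \right)}} + \frac{2986490}{292 \cdot 9108} = - \frac{2237061}{4 \left(-898\right)} + \frac{2986490}{292 \cdot 9108} = - \frac{2237061}{-3592} + \frac{2986490}{2659536} = \left(-2237061\right) \left(- \frac{1}{3592}\right) + 2986490 \cdot \frac{1}{2659536} = \frac{2237061}{3592} + \frac{1493245}{1329768} = \frac{186258491743}{298532916}$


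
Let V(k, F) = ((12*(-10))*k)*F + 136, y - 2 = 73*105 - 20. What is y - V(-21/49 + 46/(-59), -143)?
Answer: 11664883/413 ≈ 28244.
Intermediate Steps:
y = 7647 (y = 2 + (73*105 - 20) = 2 + (7665 - 20) = 2 + 7645 = 7647)
V(k, F) = 136 - 120*F*k (V(k, F) = (-120*k)*F + 136 = -120*F*k + 136 = 136 - 120*F*k)
y - V(-21/49 + 46/(-59), -143) = 7647 - (136 - 120*(-143)*(-21/49 + 46/(-59))) = 7647 - (136 - 120*(-143)*(-21*1/49 + 46*(-1/59))) = 7647 - (136 - 120*(-143)*(-3/7 - 46/59)) = 7647 - (136 - 120*(-143)*(-499/413)) = 7647 - (136 - 8562840/413) = 7647 - 1*(-8506672/413) = 7647 + 8506672/413 = 11664883/413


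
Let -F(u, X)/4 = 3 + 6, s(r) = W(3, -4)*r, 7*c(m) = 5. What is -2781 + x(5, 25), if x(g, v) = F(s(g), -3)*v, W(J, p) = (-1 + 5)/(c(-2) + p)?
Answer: -3681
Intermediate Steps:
c(m) = 5/7 (c(m) = (⅐)*5 = 5/7)
W(J, p) = 4/(5/7 + p) (W(J, p) = (-1 + 5)/(5/7 + p) = 4/(5/7 + p))
s(r) = -28*r/23 (s(r) = (28/(5 + 7*(-4)))*r = (28/(5 - 28))*r = (28/(-23))*r = (28*(-1/23))*r = -28*r/23)
F(u, X) = -36 (F(u, X) = -4*(3 + 6) = -4*9 = -36)
x(g, v) = -36*v
-2781 + x(5, 25) = -2781 - 36*25 = -2781 - 900 = -3681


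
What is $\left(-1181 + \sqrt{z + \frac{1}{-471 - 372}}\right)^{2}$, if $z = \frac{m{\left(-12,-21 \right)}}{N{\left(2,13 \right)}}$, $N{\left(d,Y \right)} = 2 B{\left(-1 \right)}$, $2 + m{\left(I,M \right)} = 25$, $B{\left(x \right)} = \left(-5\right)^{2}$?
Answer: $\frac{\left(9955830 - \sqrt{32605554}\right)^{2}}{71064900} \approx 1.3932 \cdot 10^{6}$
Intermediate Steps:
$B{\left(x \right)} = 25$
$m{\left(I,M \right)} = 23$ ($m{\left(I,M \right)} = -2 + 25 = 23$)
$N{\left(d,Y \right)} = 50$ ($N{\left(d,Y \right)} = 2 \cdot 25 = 50$)
$z = \frac{23}{50} \approx 0.46$
$\left(-1181 + \sqrt{z + \frac{1}{-471 - 372}}\right)^{2} = \left(-1181 + \sqrt{\frac{23}{50} + \frac{1}{-471 - 372}}\right)^{2} = \left(-1181 + \sqrt{\frac{23}{50} + \frac{1}{-843}}\right)^{2} = \left(-1181 + \sqrt{\frac{23}{50} - \frac{1}{843}}\right)^{2} = \left(-1181 + \sqrt{\frac{19339}{42150}}\right)^{2} = \left(-1181 + \frac{\sqrt{32605554}}{8430}\right)^{2}$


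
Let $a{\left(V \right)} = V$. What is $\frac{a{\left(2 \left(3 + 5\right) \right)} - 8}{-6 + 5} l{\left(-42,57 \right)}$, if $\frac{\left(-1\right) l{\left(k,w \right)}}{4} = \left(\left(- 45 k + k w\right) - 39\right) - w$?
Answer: $-19200$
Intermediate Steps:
$l{\left(k,w \right)} = 156 + 4 w + 180 k - 4 k w$ ($l{\left(k,w \right)} = - 4 \left(\left(\left(- 45 k + k w\right) - 39\right) - w\right) = - 4 \left(\left(-39 - 45 k + k w\right) - w\right) = - 4 \left(-39 - w - 45 k + k w\right) = 156 + 4 w + 180 k - 4 k w$)
$\frac{a{\left(2 \left(3 + 5\right) \right)} - 8}{-6 + 5} l{\left(-42,57 \right)} = \frac{2 \left(3 + 5\right) - 8}{-6 + 5} \left(156 + 4 \cdot 57 + 180 \left(-42\right) - \left(-168\right) 57\right) = \frac{2 \cdot 8 - 8}{-1} \left(156 + 228 - 7560 + 9576\right) = \left(16 - 8\right) \left(-1\right) 2400 = 8 \left(-1\right) 2400 = \left(-8\right) 2400 = -19200$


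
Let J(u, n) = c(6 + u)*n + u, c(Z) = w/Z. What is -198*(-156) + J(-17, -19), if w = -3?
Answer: 339524/11 ≈ 30866.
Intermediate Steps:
c(Z) = -3/Z
J(u, n) = u - 3*n/(6 + u) (J(u, n) = (-3/(6 + u))*n + u = -3*n/(6 + u) + u = u - 3*n/(6 + u))
-198*(-156) + J(-17, -19) = -198*(-156) + (-3*(-19) - 17*(6 - 17))/(6 - 17) = 30888 + (57 - 17*(-11))/(-11) = 30888 - (57 + 187)/11 = 30888 - 1/11*244 = 30888 - 244/11 = 339524/11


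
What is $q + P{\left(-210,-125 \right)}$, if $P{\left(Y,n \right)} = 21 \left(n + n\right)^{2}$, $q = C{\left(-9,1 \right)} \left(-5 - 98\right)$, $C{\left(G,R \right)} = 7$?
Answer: $1311779$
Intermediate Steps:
$q = -721$ ($q = 7 \left(-5 - 98\right) = 7 \left(-103\right) = -721$)
$P{\left(Y,n \right)} = 84 n^{2}$ ($P{\left(Y,n \right)} = 21 \left(2 n\right)^{2} = 21 \cdot 4 n^{2} = 84 n^{2}$)
$q + P{\left(-210,-125 \right)} = -721 + 84 \left(-125\right)^{2} = -721 + 84 \cdot 15625 = -721 + 1312500 = 1311779$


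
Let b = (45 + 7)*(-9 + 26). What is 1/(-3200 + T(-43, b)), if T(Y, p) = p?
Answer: -1/2316 ≈ -0.00043178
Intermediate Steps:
b = 884 (b = 52*17 = 884)
1/(-3200 + T(-43, b)) = 1/(-3200 + 884) = 1/(-2316) = -1/2316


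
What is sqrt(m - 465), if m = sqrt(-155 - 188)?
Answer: sqrt(-465 + 7*I*sqrt(7)) ≈ 0.4293 + 21.568*I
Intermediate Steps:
m = 7*I*sqrt(7) (m = sqrt(-343) = 7*I*sqrt(7) ≈ 18.52*I)
sqrt(m - 465) = sqrt(7*I*sqrt(7) - 465) = sqrt(-465 + 7*I*sqrt(7))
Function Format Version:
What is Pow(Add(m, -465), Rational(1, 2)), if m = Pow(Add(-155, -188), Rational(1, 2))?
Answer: Pow(Add(-465, Mul(7, I, Pow(7, Rational(1, 2)))), Rational(1, 2)) ≈ Add(0.4293, Mul(21.568, I))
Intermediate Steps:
m = Mul(7, I, Pow(7, Rational(1, 2))) (m = Pow(-343, Rational(1, 2)) = Mul(7, I, Pow(7, Rational(1, 2))) ≈ Mul(18.520, I))
Pow(Add(m, -465), Rational(1, 2)) = Pow(Add(Mul(7, I, Pow(7, Rational(1, 2))), -465), Rational(1, 2)) = Pow(Add(-465, Mul(7, I, Pow(7, Rational(1, 2)))), Rational(1, 2))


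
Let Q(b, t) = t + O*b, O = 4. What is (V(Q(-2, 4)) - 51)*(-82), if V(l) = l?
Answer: 4510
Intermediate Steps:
Q(b, t) = t + 4*b
(V(Q(-2, 4)) - 51)*(-82) = ((4 + 4*(-2)) - 51)*(-82) = ((4 - 8) - 51)*(-82) = (-4 - 51)*(-82) = -55*(-82) = 4510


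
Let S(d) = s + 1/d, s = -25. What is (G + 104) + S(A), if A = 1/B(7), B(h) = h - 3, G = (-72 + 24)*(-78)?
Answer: 3827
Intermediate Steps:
G = 3744 (G = -48*(-78) = 3744)
B(h) = -3 + h
A = 1/4 (A = 1/(-3 + 7) = 1/4 ≈ 0.25000)
S(d) = -25 + 1/d
(G + 104) + S(A) = (3744 + 104) + (-25 + 1/(1/4)) = 3848 + (-25 + 4) = 3848 - 21 = 3827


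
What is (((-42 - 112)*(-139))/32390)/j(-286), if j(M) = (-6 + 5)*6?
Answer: -10703/97170 ≈ -0.11015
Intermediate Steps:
j(M) = -6 (j(M) = -1*6 = -6)
(((-42 - 112)*(-139))/32390)/j(-286) = (((-42 - 112)*(-139))/32390)/(-6) = (-154*(-139)*(1/32390))*(-1/6) = (21406*(1/32390))*(-1/6) = (10703/16195)*(-1/6) = -10703/97170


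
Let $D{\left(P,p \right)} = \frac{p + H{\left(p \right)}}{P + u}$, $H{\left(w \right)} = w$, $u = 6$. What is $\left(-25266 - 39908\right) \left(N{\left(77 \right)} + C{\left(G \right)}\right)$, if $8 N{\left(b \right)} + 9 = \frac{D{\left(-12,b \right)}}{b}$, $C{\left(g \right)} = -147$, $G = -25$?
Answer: $\frac{28969843}{3} \approx 9.6566 \cdot 10^{6}$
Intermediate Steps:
$D{\left(P,p \right)} = \frac{2 p}{6 + P}$ ($D{\left(P,p \right)} = \frac{p + p}{P + 6} = \frac{2 p}{6 + P}$)
$N{\left(b \right)} = - \frac{7}{6}$ ($N{\left(b \right)} = - \frac{9}{8} + \frac{\frac{2 b}{6 - 12} \frac{1}{b}}{8} = - \frac{9}{8} + \frac{\frac{2 b}{-6} \frac{1}{b}}{8} = - \frac{9}{8} + \frac{2 b \left(- \frac{1}{6}\right) \frac{1}{b}}{8} = - \frac{9}{8} + \frac{- \frac{b}{3} \frac{1}{b}}{8} = - \frac{9}{8} + \frac{1}{8} \left(- \frac{1}{3}\right) = - \frac{9}{8} - \frac{1}{24} = - \frac{7}{6}$)
$\left(-25266 - 39908\right) \left(N{\left(77 \right)} + C{\left(G \right)}\right) = \left(-25266 - 39908\right) \left(- \frac{7}{6} - 147\right) = \left(-65174\right) \left(- \frac{889}{6}\right) = \frac{28969843}{3}$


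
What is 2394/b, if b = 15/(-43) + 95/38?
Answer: 205884/185 ≈ 1112.9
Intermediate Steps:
b = 185/86 (b = 15*(-1/43) + 95*(1/38) = -15/43 + 5/2 = 185/86 ≈ 2.1512)
2394/b = 2394/(185/86) = (86/185)*2394 = 205884/185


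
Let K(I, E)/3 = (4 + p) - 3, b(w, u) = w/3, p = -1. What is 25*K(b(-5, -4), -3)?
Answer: 0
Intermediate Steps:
b(w, u) = w/3 (b(w, u) = w*(⅓) = w/3)
K(I, E) = 0 (K(I, E) = 3*((4 - 1) - 3) = 3*(3 - 3) = 3*0 = 0)
25*K(b(-5, -4), -3) = 25*0 = 0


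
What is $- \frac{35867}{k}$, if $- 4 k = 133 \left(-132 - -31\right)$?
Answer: $- \frac{143468}{13433} \approx -10.68$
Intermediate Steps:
$k = \frac{13433}{4}$ ($k = - \frac{133 \left(-132 - -31\right)}{4} = - \frac{133 \left(-132 + \left(\left(-19 - 26\right) + 76\right)\right)}{4} = - \frac{133 \left(-132 + \left(-45 + 76\right)\right)}{4} = - \frac{133 \left(-132 + 31\right)}{4} = - \frac{133 \left(-101\right)}{4} = \left(- \frac{1}{4}\right) \left(-13433\right) = \frac{13433}{4} \approx 3358.3$)
$- \frac{35867}{k} = - \frac{35867}{\frac{13433}{4}} = \left(-35867\right) \frac{4}{13433} = - \frac{143468}{13433}$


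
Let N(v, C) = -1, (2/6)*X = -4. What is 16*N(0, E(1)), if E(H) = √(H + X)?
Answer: -16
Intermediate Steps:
X = -12 (X = 3*(-4) = -12)
E(H) = √(-12 + H) (E(H) = √(H - 12) = √(-12 + H))
16*N(0, E(1)) = 16*(-1) = -16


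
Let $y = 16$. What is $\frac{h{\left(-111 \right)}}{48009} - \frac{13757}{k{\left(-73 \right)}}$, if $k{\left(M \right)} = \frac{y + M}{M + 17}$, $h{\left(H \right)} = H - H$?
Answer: $- \frac{770392}{57} \approx -13516.0$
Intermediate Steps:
$h{\left(H \right)} = 0$
$k{\left(M \right)} = \frac{16 + M}{17 + M}$ ($k{\left(M \right)} = \frac{16 + M}{M + 17} = \frac{16 + M}{17 + M}$)
$\frac{h{\left(-111 \right)}}{48009} - \frac{13757}{k{\left(-73 \right)}} = \frac{0}{48009} - \frac{13757}{\frac{1}{17 - 73} \left(16 - 73\right)} = 0 \cdot \frac{1}{48009} - \frac{13757}{\frac{1}{-56} \left(-57\right)} = 0 - \frac{13757}{\left(- \frac{1}{56}\right) \left(-57\right)} = 0 - \frac{13757}{\frac{57}{56}} = 0 - \frac{770392}{57} = - \frac{770392}{57}$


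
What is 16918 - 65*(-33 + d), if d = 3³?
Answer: 17308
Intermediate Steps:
d = 27
16918 - 65*(-33 + d) = 16918 - 65*(-33 + 27) = 16918 - 65*(-6) = 16918 - 1*(-390) = 16918 + 390 = 17308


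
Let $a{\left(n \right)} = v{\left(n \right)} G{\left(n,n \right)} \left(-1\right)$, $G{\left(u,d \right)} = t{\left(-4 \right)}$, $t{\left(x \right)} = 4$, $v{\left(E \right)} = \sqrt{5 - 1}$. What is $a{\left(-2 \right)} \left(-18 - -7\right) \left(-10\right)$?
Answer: $-880$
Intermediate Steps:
$v{\left(E \right)} = 2$ ($v{\left(E \right)} = \sqrt{4} = 2$)
$G{\left(u,d \right)} = 4$
$a{\left(n \right)} = -8$ ($a{\left(n \right)} = 2 \cdot 4 \left(-1\right) = 8 \left(-1\right) = -8$)
$a{\left(-2 \right)} \left(-18 - -7\right) \left(-10\right) = - 8 \left(-18 - -7\right) \left(-10\right) = - 8 \left(-18 + 7\right) \left(-10\right) = \left(-8\right) \left(-11\right) \left(-10\right) = 88 \left(-10\right) = -880$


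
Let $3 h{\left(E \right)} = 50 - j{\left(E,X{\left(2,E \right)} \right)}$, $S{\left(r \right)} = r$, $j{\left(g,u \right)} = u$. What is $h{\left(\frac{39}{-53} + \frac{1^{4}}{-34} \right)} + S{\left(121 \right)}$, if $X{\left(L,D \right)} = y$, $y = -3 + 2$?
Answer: $138$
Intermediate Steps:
$y = -1$
$X{\left(L,D \right)} = -1$
$h{\left(E \right)} = 17$ ($h{\left(E \right)} = \frac{50 - -1}{3} = \frac{50 + 1}{3} = \frac{1}{3} \cdot 51 = 17$)
$h{\left(\frac{39}{-53} + \frac{1^{4}}{-34} \right)} + S{\left(121 \right)} = 17 + 121 = 138$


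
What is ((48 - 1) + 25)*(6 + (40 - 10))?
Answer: 2592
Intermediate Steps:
((48 - 1) + 25)*(6 + (40 - 10)) = (47 + 25)*(6 + 30) = 72*36 = 2592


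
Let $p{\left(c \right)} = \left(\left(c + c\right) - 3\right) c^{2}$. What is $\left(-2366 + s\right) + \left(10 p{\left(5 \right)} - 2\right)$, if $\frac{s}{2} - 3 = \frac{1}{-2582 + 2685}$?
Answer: $- \frac{63034}{103} \approx -611.98$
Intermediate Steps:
$s = \frac{620}{103}$ ($s = 6 + \frac{2}{-2582 + 2685} = 6 + \frac{2}{103} = \frac{620}{103} \approx 6.0194$)
$p{\left(c \right)} = c^{2} \left(-3 + 2 c\right)$ ($p{\left(c \right)} = \left(2 c - 3\right) c^{2} = \left(-3 + 2 c\right) c^{2} = c^{2} \left(-3 + 2 c\right)$)
$\left(-2366 + s\right) + \left(10 p{\left(5 \right)} - 2\right) = \left(-2366 + \frac{620}{103}\right) - \left(2 - 10 \cdot 5^{2} \left(-3 + 2 \cdot 5\right)\right) = - \frac{243078}{103} - \left(2 - 10 \cdot 25 \left(-3 + 10\right)\right) = - \frac{243078}{103} - \left(2 - 10 \cdot 25 \cdot 7\right) = - \frac{243078}{103} + \left(10 \cdot 175 - 2\right) = - \frac{243078}{103} + \left(1750 - 2\right) = - \frac{243078}{103} + 1748 = - \frac{63034}{103}$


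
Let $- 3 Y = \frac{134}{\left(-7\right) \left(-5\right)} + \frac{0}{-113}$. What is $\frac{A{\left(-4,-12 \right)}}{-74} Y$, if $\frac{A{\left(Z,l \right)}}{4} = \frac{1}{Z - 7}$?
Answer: $- \frac{268}{42735} \approx -0.0062712$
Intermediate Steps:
$A{\left(Z,l \right)} = \frac{4}{-7 + Z}$ ($A{\left(Z,l \right)} = \frac{4}{Z - 7} = \frac{4}{-7 + Z}$)
$Y = - \frac{134}{105}$ ($Y = - \frac{\frac{134}{\left(-7\right) \left(-5\right)} + \frac{0}{-113}}{3} = - \frac{\frac{134}{35} + 0 \left(- \frac{1}{113}\right)}{3} = - \frac{134 \cdot \frac{1}{35} + 0}{3} = - \frac{\frac{134}{35} + 0}{3} = \left(- \frac{1}{3}\right) \frac{134}{35} = - \frac{134}{105} \approx -1.2762$)
$\frac{A{\left(-4,-12 \right)}}{-74} Y = \frac{4 \frac{1}{-7 - 4}}{-74} \left(- \frac{134}{105}\right) = \frac{4}{-11} \left(- \frac{1}{74}\right) \left(- \frac{134}{105}\right) = 4 \left(- \frac{1}{11}\right) \left(- \frac{1}{74}\right) \left(- \frac{134}{105}\right) = \left(- \frac{4}{11}\right) \left(- \frac{1}{74}\right) \left(- \frac{134}{105}\right) = \frac{2}{407} \left(- \frac{134}{105}\right) = - \frac{268}{42735}$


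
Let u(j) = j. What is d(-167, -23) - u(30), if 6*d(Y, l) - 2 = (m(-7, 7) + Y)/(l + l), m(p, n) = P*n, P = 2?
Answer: -8035/276 ≈ -29.112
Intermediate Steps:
m(p, n) = 2*n
d(Y, l) = 1/3 + (14 + Y)/(12*l) (d(Y, l) = 1/3 + ((2*7 + Y)/(l + l))/6 = 1/3 + ((14 + Y)/((2*l)))/6 = 1/3 + ((14 + Y)*(1/(2*l)))/6 = 1/3 + ((14 + Y)/(2*l))/6 = 1/3 + (14 + Y)/(12*l))
d(-167, -23) - u(30) = (1/12)*(14 - 167 + 4*(-23))/(-23) - 1*30 = (1/12)*(-1/23)*(14 - 167 - 92) - 30 = (1/12)*(-1/23)*(-245) - 30 = 245/276 - 30 = -8035/276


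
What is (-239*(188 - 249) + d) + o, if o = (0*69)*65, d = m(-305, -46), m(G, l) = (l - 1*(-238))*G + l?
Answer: -44027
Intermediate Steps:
m(G, l) = l + G*(238 + l) (m(G, l) = (l + 238)*G + l = (238 + l)*G + l = G*(238 + l) + l = l + G*(238 + l))
d = -58606 (d = -46 + 238*(-305) - 305*(-46) = -46 - 72590 + 14030 = -58606)
o = 0 (o = 0*65 = 0)
(-239*(188 - 249) + d) + o = (-239*(188 - 249) - 58606) + 0 = (-239*(-61) - 58606) + 0 = (14579 - 58606) + 0 = -44027 + 0 = -44027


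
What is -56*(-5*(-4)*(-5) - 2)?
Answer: 5712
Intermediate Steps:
-56*(-5*(-4)*(-5) - 2) = -56*(20*(-5) - 2) = -56*(-100 - 2) = -56*(-102) = 5712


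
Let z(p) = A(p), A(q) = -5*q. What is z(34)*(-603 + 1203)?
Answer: -102000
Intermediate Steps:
z(p) = -5*p
z(34)*(-603 + 1203) = (-5*34)*(-603 + 1203) = -170*600 = -102000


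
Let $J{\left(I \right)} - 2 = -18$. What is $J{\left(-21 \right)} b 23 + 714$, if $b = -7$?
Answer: $3290$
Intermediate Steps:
$J{\left(I \right)} = -16$ ($J{\left(I \right)} = 2 - 18 = -16$)
$J{\left(-21 \right)} b 23 + 714 = - 16 \left(\left(-7\right) 23\right) + 714 = \left(-16\right) \left(-161\right) + 714 = 2576 + 714 = 3290$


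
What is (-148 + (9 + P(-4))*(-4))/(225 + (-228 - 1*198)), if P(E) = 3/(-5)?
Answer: 908/1005 ≈ 0.90348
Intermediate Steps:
P(E) = -⅗ (P(E) = 3*(-⅕) = -⅗)
(-148 + (9 + P(-4))*(-4))/(225 + (-228 - 1*198)) = (-148 + (9 - ⅗)*(-4))/(225 + (-228 - 1*198)) = (-148 + (42/5)*(-4))/(225 + (-228 - 198)) = (-148 - 168/5)/(225 - 426) = -908/5/(-201) = -908/5*(-1/201) = 908/1005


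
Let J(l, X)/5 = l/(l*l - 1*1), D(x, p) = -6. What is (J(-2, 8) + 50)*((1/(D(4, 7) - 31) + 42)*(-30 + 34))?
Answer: 869680/111 ≈ 7835.0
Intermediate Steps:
J(l, X) = 5*l/(-1 + l**2) (J(l, X) = 5*(l/(l*l - 1*1)) = 5*(l/(l**2 - 1)) = 5*(l/(-1 + l**2)) = 5*l/(-1 + l**2))
(J(-2, 8) + 50)*((1/(D(4, 7) - 31) + 42)*(-30 + 34)) = (5*(-2)/(-1 + (-2)**2) + 50)*((1/(-6 - 31) + 42)*(-30 + 34)) = (5*(-2)/(-1 + 4) + 50)*((1/(-37) + 42)*4) = (5*(-2)/3 + 50)*((-1/37 + 42)*4) = (5*(-2)*(1/3) + 50)*((1553/37)*4) = (-10/3 + 50)*(6212/37) = (140/3)*(6212/37) = 869680/111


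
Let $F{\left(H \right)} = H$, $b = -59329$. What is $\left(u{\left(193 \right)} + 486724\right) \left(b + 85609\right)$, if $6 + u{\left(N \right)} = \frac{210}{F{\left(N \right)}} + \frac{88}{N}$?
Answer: $\frac{2468660996160}{193} \approx 1.2791 \cdot 10^{10}$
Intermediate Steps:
$u{\left(N \right)} = -6 + \frac{298}{N}$ ($u{\left(N \right)} = -6 + \left(\frac{210}{N} + \frac{88}{N}\right) = -6 + \frac{298}{N}$)
$\left(u{\left(193 \right)} + 486724\right) \left(b + 85609\right) = \left(\left(-6 + \frac{298}{193}\right) + 486724\right) \left(-59329 + 85609\right) = \left(\left(-6 + 298 \cdot \frac{1}{193}\right) + 486724\right) 26280 = \left(\left(-6 + \frac{298}{193}\right) + 486724\right) 26280 = \left(- \frac{860}{193} + 486724\right) 26280 = \frac{93936872}{193} \cdot 26280 = \frac{2468660996160}{193}$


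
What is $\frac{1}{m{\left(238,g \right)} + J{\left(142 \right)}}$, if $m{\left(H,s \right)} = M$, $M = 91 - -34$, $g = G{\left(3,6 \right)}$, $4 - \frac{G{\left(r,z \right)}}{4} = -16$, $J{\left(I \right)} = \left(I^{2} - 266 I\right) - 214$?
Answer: $- \frac{1}{17697} \approx -5.6507 \cdot 10^{-5}$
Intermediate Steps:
$J{\left(I \right)} = -214 + I^{2} - 266 I$
$G{\left(r,z \right)} = 80$ ($G{\left(r,z \right)} = 16 - -64 = 16 + 64 = 80$)
$g = 80$
$M = 125$ ($M = 91 + 34 = 125$)
$m{\left(H,s \right)} = 125$
$\frac{1}{m{\left(238,g \right)} + J{\left(142 \right)}} = \frac{1}{125 - \left(37986 - 20164\right)} = \frac{1}{125 - 17822} = \frac{1}{-17697} = - \frac{1}{17697}$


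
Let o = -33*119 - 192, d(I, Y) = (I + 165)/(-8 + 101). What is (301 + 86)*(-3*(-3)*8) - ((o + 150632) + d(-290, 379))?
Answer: -11034232/93 ≈ -1.1865e+5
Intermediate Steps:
d(I, Y) = 55/31 + I/93 (d(I, Y) = (165 + I)/93 = (165 + I)*(1/93) = 55/31 + I/93)
o = -4119 (o = -3927 - 192 = -4119)
(301 + 86)*(-3*(-3)*8) - ((o + 150632) + d(-290, 379)) = (301 + 86)*(-3*(-3)*8) - ((-4119 + 150632) + (55/31 + (1/93)*(-290))) = 387*(9*8) - (146513 + (55/31 - 290/93)) = 387*72 - (146513 - 125/93) = 27864 - 1*13625584/93 = 27864 - 13625584/93 = -11034232/93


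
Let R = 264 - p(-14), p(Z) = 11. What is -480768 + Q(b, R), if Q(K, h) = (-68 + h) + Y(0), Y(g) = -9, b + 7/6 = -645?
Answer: -480592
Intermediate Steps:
b = -3877/6 (b = -7/6 - 645 = -3877/6 ≈ -646.17)
R = 253 (R = 264 - 1*11 = 264 - 11 = 253)
Q(K, h) = -77 + h (Q(K, h) = (-68 + h) - 9 = -77 + h)
-480768 + Q(b, R) = -480768 + (-77 + 253) = -480768 + 176 = -480592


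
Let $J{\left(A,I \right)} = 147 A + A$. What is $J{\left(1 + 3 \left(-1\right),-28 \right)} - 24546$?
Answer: $-24842$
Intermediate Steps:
$J{\left(A,I \right)} = 148 A$
$J{\left(1 + 3 \left(-1\right),-28 \right)} - 24546 = 148 \left(1 + 3 \left(-1\right)\right) - 24546 = 148 \left(1 - 3\right) - 24546 = 148 \left(-2\right) - 24546 = -296 - 24546 = -24842$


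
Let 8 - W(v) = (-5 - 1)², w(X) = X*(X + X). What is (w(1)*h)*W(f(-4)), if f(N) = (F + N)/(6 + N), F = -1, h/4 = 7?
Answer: -1568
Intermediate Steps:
h = 28 (h = 4*7 = 28)
f(N) = (-1 + N)/(6 + N)
w(X) = 2*X² (w(X) = X*(2*X) = 2*X²)
W(v) = -28 (W(v) = 8 - (-5 - 1)² = 8 - 1*(-6)² = 8 - 1*36 = 8 - 36 = -28)
(w(1)*h)*W(f(-4)) = ((2*1²)*28)*(-28) = ((2*1)*28)*(-28) = (2*28)*(-28) = 56*(-28) = -1568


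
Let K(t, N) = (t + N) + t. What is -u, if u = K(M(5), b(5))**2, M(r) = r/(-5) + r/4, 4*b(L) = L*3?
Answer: -289/16 ≈ -18.063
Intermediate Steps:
b(L) = 3*L/4 (b(L) = (L*3)/4 = (3*L)/4 = 3*L/4)
M(r) = r/20 (M(r) = r*(-1/5) + r*(1/4) = -r/5 + r/4 = r/20)
K(t, N) = N + 2*t (K(t, N) = (N + t) + t = N + 2*t)
u = 289/16 (u = ((3/4)*5 + 2*((1/20)*5))**2 = (15/4 + 2*(1/4))**2 = (15/4 + 1/2)**2 = (17/4)**2 = 289/16 ≈ 18.063)
-u = -1*289/16 = -289/16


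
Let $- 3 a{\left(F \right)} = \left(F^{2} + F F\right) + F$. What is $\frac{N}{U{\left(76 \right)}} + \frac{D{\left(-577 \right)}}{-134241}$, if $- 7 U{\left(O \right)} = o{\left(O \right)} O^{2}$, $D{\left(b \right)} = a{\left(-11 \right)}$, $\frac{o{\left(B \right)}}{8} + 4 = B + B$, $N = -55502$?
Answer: $\frac{26340547121}{459022601472} \approx 0.057384$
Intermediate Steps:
$o{\left(B \right)} = -32 + 16 B$ ($o{\left(B \right)} = -32 + 8 \left(B + B\right) = -32 + 8 \cdot 2 B = -32 + 16 B$)
$a{\left(F \right)} = - \frac{2 F^{2}}{3} - \frac{F}{3}$ ($a{\left(F \right)} = - \frac{\left(F^{2} + F F\right) + F}{3} = - \frac{\left(F^{2} + F^{2}\right) + F}{3} = - \frac{2 F^{2} + F}{3} = - \frac{F + 2 F^{2}}{3} = - \frac{2 F^{2}}{3} - \frac{F}{3}$)
$D{\left(b \right)} = -77$ ($D{\left(b \right)} = \left(- \frac{1}{3}\right) \left(-11\right) \left(1 + 2 \left(-11\right)\right) = \left(- \frac{1}{3}\right) \left(-11\right) \left(1 - 22\right) = \left(- \frac{1}{3}\right) \left(-11\right) \left(-21\right) = -77$)
$U{\left(O \right)} = - \frac{O^{2} \left(-32 + 16 O\right)}{7}$ ($U{\left(O \right)} = - \frac{\left(-32 + 16 O\right) O^{2}}{7} = - \frac{O^{2} \left(-32 + 16 O\right)}{7}$)
$\frac{N}{U{\left(76 \right)}} + \frac{D{\left(-577 \right)}}{-134241} = - \frac{55502}{\frac{16}{7} \cdot 76^{2} \left(2 - 76\right)} - \frac{77}{-134241} = - \frac{55502}{\frac{16}{7} \cdot 5776 \left(2 - 76\right)} - - \frac{77}{134241} = - \frac{55502}{\frac{16}{7} \cdot 5776 \left(-74\right)} + \frac{77}{134241} = - \frac{55502}{- \frac{6838784}{7}} + \frac{77}{134241} = \left(-55502\right) \left(- \frac{7}{6838784}\right) + \frac{77}{134241} = \frac{194257}{3419392} + \frac{77}{134241} = \frac{26340547121}{459022601472}$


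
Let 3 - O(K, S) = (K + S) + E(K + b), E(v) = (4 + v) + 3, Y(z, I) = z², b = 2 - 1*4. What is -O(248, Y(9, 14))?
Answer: 579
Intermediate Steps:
b = -2 (b = 2 - 4 = -2)
E(v) = 7 + v
O(K, S) = -2 - S - 2*K (O(K, S) = 3 - ((K + S) + (7 + (K - 2))) = 3 - ((K + S) + (7 + (-2 + K))) = 3 - ((K + S) + (5 + K)) = 3 - (5 + S + 2*K) = 3 + (-5 - S - 2*K) = -2 - S - 2*K)
-O(248, Y(9, 14)) = -(-2 - 1*9² - 2*248) = -(-2 - 1*81 - 496) = -(-2 - 81 - 496) = -1*(-579) = 579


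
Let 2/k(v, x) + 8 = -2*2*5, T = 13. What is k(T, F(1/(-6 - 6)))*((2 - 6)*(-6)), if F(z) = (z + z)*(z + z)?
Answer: -12/7 ≈ -1.7143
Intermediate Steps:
F(z) = 4*z² (F(z) = (2*z)*(2*z) = 4*z²)
k(v, x) = -1/14 (k(v, x) = 2/(-8 - 2*2*5) = 2/(-8 - 4*5) = 2/(-8 - 20) = 2/(-28) = 2*(-1/28) = -1/14)
k(T, F(1/(-6 - 6)))*((2 - 6)*(-6)) = -(2 - 6)*(-6)/14 = -(-2)*(-6)/7 = -1/14*24 = -12/7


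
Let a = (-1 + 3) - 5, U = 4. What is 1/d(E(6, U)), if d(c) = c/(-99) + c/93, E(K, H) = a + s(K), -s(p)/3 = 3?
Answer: -1023/8 ≈ -127.88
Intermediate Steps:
s(p) = -9 (s(p) = -3*3 = -9)
a = -3 (a = 2 - 5 = -3)
E(K, H) = -12 (E(K, H) = -3 - 9 = -12)
d(c) = 2*c/3069 (d(c) = c*(-1/99) + c*(1/93) = -c/99 + c/93 = 2*c/3069)
1/d(E(6, U)) = 1/((2/3069)*(-12)) = 1/(-8/1023) = -1023/8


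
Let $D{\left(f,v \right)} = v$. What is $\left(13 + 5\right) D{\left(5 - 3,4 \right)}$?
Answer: $72$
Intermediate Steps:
$\left(13 + 5\right) D{\left(5 - 3,4 \right)} = \left(13 + 5\right) 4 = 18 \cdot 4 = 72$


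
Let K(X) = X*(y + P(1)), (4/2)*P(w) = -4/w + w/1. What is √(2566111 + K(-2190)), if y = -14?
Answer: 2*√650014 ≈ 1612.5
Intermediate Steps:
P(w) = w/2 - 2/w (P(w) = (-4/w + w/1)/2 = (-4/w + w*1)/2 = (-4/w + w)/2 = (w - 4/w)/2 = w/2 - 2/w)
K(X) = -31*X/2 (K(X) = X*(-14 + ((½)*1 - 2/1)) = X*(-14 + (½ - 2*1)) = X*(-14 + (½ - 2)) = X*(-14 - 3/2) = X*(-31/2) = -31*X/2)
√(2566111 + K(-2190)) = √(2566111 - 31/2*(-2190)) = √(2566111 + 33945) = √2600056 = 2*√650014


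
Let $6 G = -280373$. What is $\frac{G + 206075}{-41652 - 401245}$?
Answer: $- \frac{956077}{2657382} \approx -0.35978$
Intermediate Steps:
$G = - \frac{280373}{6}$ ($G = \frac{1}{6} \left(-280373\right) = - \frac{280373}{6} \approx -46729.0$)
$\frac{G + 206075}{-41652 - 401245} = \frac{- \frac{280373}{6} + 206075}{-41652 - 401245} = \frac{956077}{6 \left(-442897\right)} = \frac{956077}{6} \left(- \frac{1}{442897}\right) = - \frac{956077}{2657382}$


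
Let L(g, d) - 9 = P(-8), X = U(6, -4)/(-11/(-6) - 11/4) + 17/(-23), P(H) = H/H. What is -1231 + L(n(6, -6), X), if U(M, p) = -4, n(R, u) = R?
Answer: -1221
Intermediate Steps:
P(H) = 1
X = 917/253 (X = -4/(-11/(-6) - 11/4) + 17/(-23) = -4/(-11*(-⅙) - 11*¼) + 17*(-1/23) = -4/(11/6 - 11/4) - 17/23 = -4/(-11/12) - 17/23 = -4*(-12/11) - 17/23 = 48/11 - 17/23 = 917/253 ≈ 3.6245)
L(g, d) = 10 (L(g, d) = 9 + 1 = 10)
-1231 + L(n(6, -6), X) = -1231 + 10 = -1221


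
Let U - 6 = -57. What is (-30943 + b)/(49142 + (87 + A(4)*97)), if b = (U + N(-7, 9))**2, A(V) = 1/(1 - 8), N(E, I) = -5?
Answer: -194649/344506 ≈ -0.56501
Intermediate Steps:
U = -51 (U = 6 - 57 = -51)
A(V) = -1/7 (A(V) = 1/(-7) = -1/7)
b = 3136 (b = (-51 - 5)**2 = (-56)**2 = 3136)
(-30943 + b)/(49142 + (87 + A(4)*97)) = (-30943 + 3136)/(49142 + (87 - 1/7*97)) = -27807/(49142 + (87 - 97/7)) = -27807/(49142 + 512/7) = -27807/344506/7 = -27807*7/344506 = -194649/344506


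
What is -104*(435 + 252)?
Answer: -71448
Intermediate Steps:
-104*(435 + 252) = -104*687 = -1*71448 = -71448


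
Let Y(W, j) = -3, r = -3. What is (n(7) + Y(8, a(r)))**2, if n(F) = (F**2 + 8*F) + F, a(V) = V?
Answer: 11881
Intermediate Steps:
n(F) = F**2 + 9*F
(n(7) + Y(8, a(r)))**2 = (7*(9 + 7) - 3)**2 = (7*16 - 3)**2 = (112 - 3)**2 = 109**2 = 11881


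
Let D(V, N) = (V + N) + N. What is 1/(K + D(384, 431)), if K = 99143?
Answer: 1/100389 ≈ 9.9613e-6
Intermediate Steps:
D(V, N) = V + 2*N (D(V, N) = (N + V) + N = V + 2*N)
1/(K + D(384, 431)) = 1/(99143 + (384 + 2*431)) = 1/(99143 + (384 + 862)) = 1/(99143 + 1246) = 1/100389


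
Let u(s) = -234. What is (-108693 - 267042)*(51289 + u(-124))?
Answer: -19183150425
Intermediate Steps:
(-108693 - 267042)*(51289 + u(-124)) = (-108693 - 267042)*(51289 - 234) = -375735*51055 = -19183150425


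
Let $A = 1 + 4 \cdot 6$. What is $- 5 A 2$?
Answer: $-250$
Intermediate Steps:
$A = 25$ ($A = 1 + 24 = 25$)
$- 5 A 2 = \left(-5\right) 25 \cdot 2 = \left(-125\right) 2 = -250$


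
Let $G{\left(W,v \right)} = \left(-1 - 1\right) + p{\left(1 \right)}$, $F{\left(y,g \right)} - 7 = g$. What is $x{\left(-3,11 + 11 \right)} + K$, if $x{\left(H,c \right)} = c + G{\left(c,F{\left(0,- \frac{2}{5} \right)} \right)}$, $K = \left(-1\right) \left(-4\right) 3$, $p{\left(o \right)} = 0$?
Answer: $32$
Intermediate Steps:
$F{\left(y,g \right)} = 7 + g$
$K = 12$ ($K = 4 \cdot 3 = 12$)
$G{\left(W,v \right)} = -2$ ($G{\left(W,v \right)} = \left(-1 - 1\right) + 0 = -2 + 0 = -2$)
$x{\left(H,c \right)} = -2 + c$ ($x{\left(H,c \right)} = c - 2 = -2 + c$)
$x{\left(-3,11 + 11 \right)} + K = \left(-2 + \left(11 + 11\right)\right) + 12 = \left(-2 + 22\right) + 12 = 20 + 12 = 32$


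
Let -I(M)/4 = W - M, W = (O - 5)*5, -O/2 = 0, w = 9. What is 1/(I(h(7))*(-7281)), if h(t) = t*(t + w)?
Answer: -1/3989988 ≈ -2.5063e-7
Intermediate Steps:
O = 0 (O = -2*0 = 0)
W = -25 (W = (0 - 5)*5 = -5*5 = -25)
h(t) = t*(9 + t) (h(t) = t*(t + 9) = t*(9 + t))
I(M) = 100 + 4*M (I(M) = -4*(-25 - M) = 100 + 4*M)
1/(I(h(7))*(-7281)) = 1/((100 + 4*(7*(9 + 7)))*(-7281)) = -1/7281/(100 + 4*(7*16)) = -1/7281/(100 + 4*112) = -1/7281/(100 + 448) = -1/7281/548 = (1/548)*(-1/7281) = -1/3989988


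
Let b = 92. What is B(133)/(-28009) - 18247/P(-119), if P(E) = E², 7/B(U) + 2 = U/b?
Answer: -1532704217/1189906347 ≈ -1.2881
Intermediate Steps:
B(U) = 7/(-2 + U/92)
B(133)/(-28009) - 18247/P(-119) = (644/(-184 + 133))/(-28009) - 18247/((-119)²) = (644/(-51))*(-1/28009) - 18247/14161 = (644*(-1/51))*(-1/28009) - 18247*1/14161 = -644/51*(-1/28009) - 18247/14161 = 644/1428459 - 18247/14161 = -1532704217/1189906347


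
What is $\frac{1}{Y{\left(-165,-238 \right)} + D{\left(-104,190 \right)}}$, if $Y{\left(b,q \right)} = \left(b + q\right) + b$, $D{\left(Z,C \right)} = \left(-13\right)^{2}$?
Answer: $- \frac{1}{399} \approx -0.0025063$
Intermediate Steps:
$D{\left(Z,C \right)} = 169$
$Y{\left(b,q \right)} = q + 2 b$
$\frac{1}{Y{\left(-165,-238 \right)} + D{\left(-104,190 \right)}} = \frac{1}{\left(-238 + 2 \left(-165\right)\right) + 169} = \frac{1}{\left(-238 - 330\right) + 169} = \frac{1}{-568 + 169} = \frac{1}{-399} = - \frac{1}{399}$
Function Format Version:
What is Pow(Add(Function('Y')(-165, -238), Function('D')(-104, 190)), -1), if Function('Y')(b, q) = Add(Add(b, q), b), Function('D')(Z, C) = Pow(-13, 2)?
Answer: Rational(-1, 399) ≈ -0.0025063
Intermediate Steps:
Function('D')(Z, C) = 169
Function('Y')(b, q) = Add(q, Mul(2, b))
Pow(Add(Function('Y')(-165, -238), Function('D')(-104, 190)), -1) = Pow(Add(Add(-238, Mul(2, -165)), 169), -1) = Pow(Add(Add(-238, -330), 169), -1) = Pow(Add(-568, 169), -1) = Pow(-399, -1) = Rational(-1, 399)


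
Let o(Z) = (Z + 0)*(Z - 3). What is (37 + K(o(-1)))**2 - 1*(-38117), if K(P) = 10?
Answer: 40326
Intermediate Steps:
o(Z) = Z*(-3 + Z)
(37 + K(o(-1)))**2 - 1*(-38117) = (37 + 10)**2 - 1*(-38117) = 47**2 + 38117 = 2209 + 38117 = 40326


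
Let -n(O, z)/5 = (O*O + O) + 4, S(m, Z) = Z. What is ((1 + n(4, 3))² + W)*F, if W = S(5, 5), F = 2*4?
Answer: 113328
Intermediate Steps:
F = 8
n(O, z) = -20 - 5*O - 5*O² (n(O, z) = -5*((O*O + O) + 4) = -5*((O² + O) + 4) = -5*((O + O²) + 4) = -5*(4 + O + O²) = -20 - 5*O - 5*O²)
W = 5
((1 + n(4, 3))² + W)*F = ((1 + (-20 - 5*4 - 5*4²))² + 5)*8 = ((1 + (-20 - 20 - 5*16))² + 5)*8 = ((1 + (-20 - 20 - 80))² + 5)*8 = ((1 - 120)² + 5)*8 = ((-119)² + 5)*8 = (14161 + 5)*8 = 14166*8 = 113328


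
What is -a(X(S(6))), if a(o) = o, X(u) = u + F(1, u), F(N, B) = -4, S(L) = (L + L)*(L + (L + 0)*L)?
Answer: -500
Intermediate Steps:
S(L) = 2*L*(L + L²) (S(L) = (2*L)*(L + L*L) = (2*L)*(L + L²) = 2*L*(L + L²))
X(u) = -4 + u (X(u) = u - 4 = -4 + u)
-a(X(S(6))) = -(-4 + 2*6²*(1 + 6)) = -(-4 + 2*36*7) = -(-4 + 504) = -1*500 = -500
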